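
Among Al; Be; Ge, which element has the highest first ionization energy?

Be is in period 2, group 2; Al is in period 3, group 13; Ge is in period 4, group 14.
Across a period the outer electron is held more tightly (higher IE₁); down a group it sits in a higher shell, more shielded, and comes off more easily.
These sit on a diagonal, where the across-period and down-group effects partly cancel.
Ge > Al: the two effects oppose for this pair; the across-period effect wins (762 vs 578 kJ/mol).
Be > Ge: the two effects oppose for this pair; the down-group effect wins (900 vs 762 kJ/mol).
Tabulated first ionization energy (kJ/mol): Be 900, Al 578, Ge 762.
The highest first ionization energy among these belongs to Be.

Be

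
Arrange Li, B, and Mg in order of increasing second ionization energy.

Consider each +1 ion: Li⁺ is the bare [He] core; B⁺ still has 2 valence electrons; Mg⁺ still has 1 valence electron.
Core electrons are held far more tightly than valence electrons, so Li tops the IE_2 order.
Valence configurations: B⁺ [He]2s², Mg⁺ [Ne]3s¹.
Tabulated IE_2 (kJ/mol): Li 7298, B 2427, Mg 1451.
So the second ionization energies run Mg < B < Li.

Mg < B < Li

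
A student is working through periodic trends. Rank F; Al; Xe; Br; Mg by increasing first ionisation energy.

Al, Mg, Br, Xe, F

First ionization energy rises across a period (greater Z_eff holds electrons more tightly) and falls down a group (valence electrons are farther from the nucleus).
These span different periods and groups, so the two trends combine.
Mg > Al: this pair runs against the simple trend — see the exception note.
Br > Mg: the two effects oppose for this pair; the across-period effect wins (1140 vs 738 kJ/mol).
Xe > Br: the two effects oppose for this pair; the across-period effect wins (1170 vs 1140 kJ/mol).
F > Xe: the two effects oppose for this pair; the down-group effect wins (1681 vs 1170 kJ/mol).
Note the exception: Mg has a higher first ionization energy than Al, contrary to the simple trend — Al's single 3p electron is easier to remove than one from Mg's filled 3s².
For reference (kJ/mol): F 1681, Mg 738, Al 578, Br 1140, Xe 1170.
So from lowest to highest: Al < Mg < Br < Xe < F.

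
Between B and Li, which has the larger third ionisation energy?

Li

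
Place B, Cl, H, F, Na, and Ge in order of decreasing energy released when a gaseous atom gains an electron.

Cl > F > Ge > H > Na > B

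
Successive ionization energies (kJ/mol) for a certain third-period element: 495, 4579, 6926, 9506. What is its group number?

Group 1

Look for the largest jump between consecutive ionization energies: IE2/IE1 ≈ 9.3, far larger than any earlier ratio.
That jump marks the point where a core electron is being removed. So the atom has 1 valence electron.
A main-group element with 1 valence electron is in group 1.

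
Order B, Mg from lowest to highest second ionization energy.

Mg < B

The second ionization energy removes an electron from the +1 ion. For each element: B⁺ still has 2 valence electrons; Mg⁺ still has 1 valence electron.
All are still removing valence electrons, so compare the +1 ions as you would atoms: IE_2 generally rises across a period (higher Z_eff) and falls down a group (larger shell), subject to the usual subshell exceptions.
Valence configurations: B⁺ [He]2s², Mg⁺ [Ne]3s¹.
Approximate IE_2 values (kJ/mol): B 2427, Mg 1451.
Putting it together, IE_2: Mg < B.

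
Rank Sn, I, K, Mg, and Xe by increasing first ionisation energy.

IE₁ increases left→right with effective nuclear charge and decreases top→bottom as the valence shell moves farther out.
These span different periods and groups, so the two trends combine.
Sn > K: period and group pull opposite ways; the across-period shift dominates (709 vs 419 kJ/mol).
Mg > Sn: period and group pull opposite ways; the down-group shift dominates (738 vs 709 kJ/mol).
I > Mg: the two effects oppose for this pair; the across-period effect wins (1008 vs 738 kJ/mol).
Xe > I: Xe lies to the right of I in period 5, so the across-period effect alone puts Xe higher.
Approximate values (kJ/mol): Mg 738, K 419, Sn 709, I 1008, Xe 1170.
So from lowest to highest: K < Sn < Mg < I < Xe.

K, Sn, Mg, I, Xe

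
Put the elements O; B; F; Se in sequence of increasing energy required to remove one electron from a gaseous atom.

B is in period 2, group 13; O is in period 2, group 16; F is in period 2, group 17; Se is in period 4, group 16.
Across a period the outer electron is held more tightly (higher IE₁); down a group it sits in a higher shell, more shielded, and comes off more easily.
Here both period and group differ, so the two effects have to be weighed against each other.
Se > B: the two effects oppose for this pair; the across-period effect wins (941 vs 801 kJ/mol).
O > Se: they share group 16; the group trend gives O the larger value.
F > O: F lies to the right of O in period 2, so the across-period effect alone puts F higher.
For reference (kJ/mol): B 801, O 1314, F 1681, Se 941.
So from lowest to highest: B < Se < O < F.

B < Se < O < F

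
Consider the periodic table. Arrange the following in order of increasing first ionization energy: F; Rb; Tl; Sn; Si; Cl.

Rb, Tl, Sn, Si, Cl, F

Across a period the outer electron is held more tightly (higher IE₁); down a group it sits in a higher shell, more shielded, and comes off more easily.
These span different periods and groups, so the two trends combine.
Tl > Rb: the two effects oppose for this pair; the across-period effect wins (589 vs 403 kJ/mol).
Sn > Tl: both effects reinforce here, so Sn is clearly the higher of the two.
Si > Sn: they share group 14; the group trend gives Si the larger value.
Cl > Si: Cl lies to the right of Si in period 3, so the across-period effect alone puts Cl higher.
F > Cl: they share group 17; the group trend gives F the larger value.
Tabulated first ionization energy (kJ/mol): F 1681, Si 786, Cl 1251, Rb 403, Sn 709, Tl 589.
So from lowest to highest: Rb < Tl < Sn < Si < Cl < F.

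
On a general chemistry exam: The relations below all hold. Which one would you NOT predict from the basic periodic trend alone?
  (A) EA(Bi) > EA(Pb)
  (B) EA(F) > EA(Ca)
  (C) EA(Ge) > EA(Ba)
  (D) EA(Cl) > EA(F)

The general trend: electron affinity increases across a period and decreases down a group.
(A) Bi (period 6, group 15) vs Pb (period 6, group 14): the stated order agrees with the simple trend.
(B) F (period 2, group 17) vs Ca (period 4, group 2): the stated order agrees with the simple trend.
(C) Ge (period 4, group 14) vs Ba (period 6, group 2): the stated order agrees with the simple trend.
(D) Cl (period 3, group 17) vs F (period 2, group 17): the stated order contradicts the simple trend.
The exception is (D): F's small 2p subshell makes the incoming electron feel strong e⁻–e⁻ repulsion, so Cl actually releases more energy on gaining an electron.

(D)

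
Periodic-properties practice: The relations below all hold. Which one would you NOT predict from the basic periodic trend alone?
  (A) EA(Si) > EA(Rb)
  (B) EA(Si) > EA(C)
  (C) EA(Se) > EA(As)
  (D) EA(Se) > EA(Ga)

(B)

The general trend: electron affinity increases across a period and decreases down a group.
(A) Si (period 3, group 14) vs Rb (period 5, group 1): the stated order agrees with the simple trend.
(B) Si (period 3, group 14) vs C (period 2, group 14): the stated order contradicts the simple trend.
(C) Se (period 4, group 16) vs As (period 4, group 15): the stated order agrees with the simple trend.
(D) Se (period 4, group 16) vs Ga (period 4, group 13): the stated order agrees with the simple trend.
The exception is (B): Si's larger, more diffuse 3p orbitals accept an added electron slightly more readily than C's compact 2p.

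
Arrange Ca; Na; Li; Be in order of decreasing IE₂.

After 1 electron has been removed, what remains? Ca⁺ still has 1 valence electron; Na⁺ is the bare [Ne] core; Li⁺ is the bare [He] core; Be⁺ still has 1 valence electron.
Breaking into a closed-shell core is much more expensive than removing a leftover valence electron — Na and Li have the largest IE_2 here.
Valence configurations: Ca⁺ [Ar]4s¹, Be⁺ [He]2s¹.
Tabulated IE_2 (kJ/mol): Ca 1145, Na 4562, Li 7298, Be 1757.
Overall IE_2 order: Ca < Be < Na < Li.

Li > Na > Be > Ca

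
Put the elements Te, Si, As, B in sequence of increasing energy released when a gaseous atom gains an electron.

B < As < Si < Te

B is in period 2, group 13; Si is in period 3, group 14; As is in period 4, group 15; Te is in period 5, group 16.
Atoms with high Z_eff and room in the valence shell (especially the halogens) have the most exothermic electron affinities.
A diagonal step moves right (one effect) and down (the opposite effect) at once.
As > B: the two effects oppose for this pair; the across-period effect wins (78 vs 27 kJ/mol).
Si > As: the two effects oppose for this pair; the down-group effect wins (134 vs 78 kJ/mol).
Te > Si: period and group pull opposite ways; the across-period shift dominates (190 vs 134 kJ/mol).
For reference (kJ/mol): B 27, Si 134, As 78, Te 190.
So from lowest to highest: B < As < Si < Te.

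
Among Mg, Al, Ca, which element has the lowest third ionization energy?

Al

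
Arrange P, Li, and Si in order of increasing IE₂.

After 1 electron has been removed, what remains? P⁺ still has 4 valence electrons; Li⁺ is the bare [He] core; Si⁺ still has 3 valence electrons.
Pulling an electron out of a noble-gas core costs far more than removing a remaining valence electron, so Li sits at the high end of IE_2.
Valence configurations: P⁺ [Ne]3s²3p², Si⁺ [Ne]3s²3p¹.
The numbers (kJ/mol): P 1907, Li 7298, Si 1577.
Putting it together, IE_2: Si < P < Li.

Si < P < Li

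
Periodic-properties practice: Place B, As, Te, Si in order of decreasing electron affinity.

Te > Si > As > B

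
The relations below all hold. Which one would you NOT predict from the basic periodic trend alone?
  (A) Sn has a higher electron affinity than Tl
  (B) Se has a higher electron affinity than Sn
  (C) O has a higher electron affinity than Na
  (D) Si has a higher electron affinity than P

(D)

The general trend: electron affinity increases across a period and decreases down a group.
(A) Sn (period 5, group 14) vs Tl (period 6, group 13): the stated order agrees with the simple trend.
(B) Se (period 4, group 16) vs Sn (period 5, group 14): the stated order agrees with the simple trend.
(C) O (period 2, group 16) vs Na (period 3, group 1): the stated order agrees with the simple trend.
(D) Si (period 3, group 14) vs P (period 3, group 15): the stated order contradicts the simple trend.
The exception is (D): adding an electron to P's half-filled 3p³ is unfavourable, so Si (3p²) has the more exothermic EA.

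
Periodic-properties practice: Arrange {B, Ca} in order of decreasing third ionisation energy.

Ca > B

IE_3 is the cost of taking one more electron from the +2 cation: B²⁺ still has 1 valence electron; Ca²⁺ is the bare [Ar] core.
Core electrons are held far more tightly than valence electrons, so Ca tops the IE_3 order.
Approximate IE_3 values (kJ/mol): B 3660, Ca 4912.
Hence IE_3: B < Ca.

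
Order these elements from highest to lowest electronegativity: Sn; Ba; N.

N is in period 2, group 15; Sn is in period 5, group 14; Ba is in period 6, group 2.
Smaller atoms with higher effective nuclear charge are more electronegative.
These span different periods and groups, so the two trends combine.
Sn > Ba: both effects reinforce here, so Sn is clearly the higher of the two.
N > Sn: relative to Sn, both the across-period and down-group shifts push N's electronegativity up.
Tabulated electronegativity (Pauling): N 3.04, Sn 1.96, Ba 0.89.
So from highest to lowest: N > Sn > Ba.

N > Sn > Ba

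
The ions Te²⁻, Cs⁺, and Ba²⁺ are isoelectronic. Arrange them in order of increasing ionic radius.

Ba²⁺, Cs⁺, Te²⁻

All of these have 54 electrons, so size is governed by nuclear charge alone: the more protons, the stronger the pull on the same electron cloud, and the smaller the ion.
Nuclear charges: Ba²⁺ (Z=56), Cs⁺ (Z=55), Te²⁻ (Z=52).
Smallest to largest: Ba²⁺ < Cs⁺ < Te²⁻.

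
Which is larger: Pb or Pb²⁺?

Pb

Forming Pb²⁺ removes 2 electrons from Pb. Fewer electrons for the same nuclear charge means less shielding and a higher Z_eff on the remaining electrons.
A cation is smaller than its parent atom: Pb²⁺ < Pb.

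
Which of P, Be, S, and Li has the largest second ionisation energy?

Consider each +1 ion: P⁺ still has 4 valence electrons; Be⁺ still has 1 valence electron; S⁺ still has 5 valence electrons; Li⁺ is the bare [He] core.
Pulling an electron out of a noble-gas core costs far more than removing a remaining valence electron, so Li sits at the high end of IE_2.
Valence configurations: P⁺ [Ne]3s²3p², Be⁺ [He]2s¹, S⁺ [Ne]3s²3p³.
The numbers (kJ/mol): P 1907, Be 1757, S 2252, Li 7298.
Hence IE_2: Be < P < S < Li.

Li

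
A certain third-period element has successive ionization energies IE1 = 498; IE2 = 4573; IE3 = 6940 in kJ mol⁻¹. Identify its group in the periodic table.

Group 1

Look for the largest jump between consecutive ionization energies: IE2/IE1 ≈ 9.2, far larger than any earlier ratio.
That jump marks the point where a core electron is being removed. So the atom has 1 valence electron.
A main-group element with 1 valence electron is in group 1.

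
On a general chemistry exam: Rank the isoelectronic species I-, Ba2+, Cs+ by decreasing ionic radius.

All of these have 54 electrons, so size is governed by nuclear charge alone: the more protons, the stronger the pull on the same electron cloud, and the smaller the ion.
Nuclear charges: Ba2+ (Z=56), Cs+ (Z=55), I- (Z=53).
Largest to smallest: I- > Cs+ > Ba2+.

I-, Cs+, Ba2+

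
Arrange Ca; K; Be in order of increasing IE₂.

Ca, Be, K

After 1 electron has been removed, what remains? Ca⁺ still has 1 valence electron; K⁺ is the bare [Ar] core; Be⁺ still has 1 valence electron.
Pulling an electron out of a noble-gas core costs far more than removing a remaining valence electron, so K sits at the high end of IE_2.
Valence configurations: Ca⁺ [Ar]4s¹, Be⁺ [He]2s¹.
Tabulated IE_2 (kJ/mol): Ca 1145, K 3052, Be 1757.
Overall IE_2 order: Ca < Be < K.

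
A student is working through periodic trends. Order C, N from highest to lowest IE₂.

IE_2 is the cost of taking one more electron from the +1 cation: C⁺ still has 3 valence electrons; N⁺ still has 4 valence electrons.
All are still removing valence electrons, so compare the +1 ions as you would atoms: IE_2 generally rises across a period (higher Z_eff) and falls down a group (larger shell), subject to the usual subshell exceptions.
Valence configurations: C⁺ [He]2s²2p¹, N⁺ [He]2s²2p².
The numbers (kJ/mol): C 2353, N 2856.
Putting it together, IE_2: C < N.

N, C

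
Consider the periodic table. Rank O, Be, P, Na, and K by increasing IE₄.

P < K < O < Na < Be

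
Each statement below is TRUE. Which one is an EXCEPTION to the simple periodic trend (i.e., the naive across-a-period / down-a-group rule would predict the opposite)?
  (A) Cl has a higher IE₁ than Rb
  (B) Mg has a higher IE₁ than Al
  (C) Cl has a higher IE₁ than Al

The general trend: IE₁ increases across a period and decreases down a group.
(A) Cl (period 3, group 17) vs Rb (period 5, group 1): the stated order agrees with the simple trend.
(B) Mg (period 3, group 2) vs Al (period 3, group 13): the stated order contradicts the simple trend.
(C) Cl (period 3, group 17) vs Al (period 3, group 13): the stated order agrees with the simple trend.
The exception is (B): Al's single 3p electron is easier to remove than one from Mg's filled 3s².

(B)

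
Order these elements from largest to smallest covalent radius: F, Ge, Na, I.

F is in period 2, group 17; Na is in period 3, group 1; Ge is in period 4, group 14; I is in period 5, group 17.
Across a period the added protons contract the valence shell; down a group each new principal shell makes the atom larger.
Neither a single period nor a single group — weigh both effects.
Ge > F: relative to F, both the across-period and down-group shifts push Ge's atomic radius up.
I > Ge: period and group pull opposite ways; the down-group shift dominates (133 vs 121 pm).
Na > I: period and group pull opposite ways; the across-period shift dominates (155 vs 133 pm).
Approximate values (pm): F 64, Na 155, Ge 121, I 133.
So from largest to smallest: Na > I > Ge > F.

Na, I, Ge, F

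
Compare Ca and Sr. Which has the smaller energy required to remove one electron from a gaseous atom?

Sr

Removing the outermost electron gets harder across a period and easier down a group.
All are in group 2, so first ionization energy increases up the group.
So Sr has the smaller energy required to remove one electron from a gaseous atom (Sr < Ca).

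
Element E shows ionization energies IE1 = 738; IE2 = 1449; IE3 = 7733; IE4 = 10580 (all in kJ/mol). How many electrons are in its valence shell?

2

Look for the largest jump between consecutive ionization energies: IE3/IE2 ≈ 5.3, far larger than any earlier ratio.
That jump marks the point where a core electron is being removed. So the atom has 2 valence electrons.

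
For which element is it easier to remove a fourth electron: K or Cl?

After 3 electrons have been removed, what remains? K³⁺ is already 2 electrons into the core; Cl³⁺ still has 4 valence electrons.
Core electrons are held far more tightly than valence electrons, so K tops the IE_4 order.
Tabulated IE_4 (kJ/mol): K 5877, Cl 5159.
Overall IE_4 order: Cl < K.

Cl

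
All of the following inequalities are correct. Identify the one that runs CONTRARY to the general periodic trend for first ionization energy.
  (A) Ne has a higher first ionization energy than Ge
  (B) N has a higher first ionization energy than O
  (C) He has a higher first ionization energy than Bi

(B)

The general trend: first ionization energy increases across a period and decreases down a group.
(A) Ne (period 2, group 18) vs Ge (period 4, group 14): the stated order agrees with the simple trend.
(B) N (period 2, group 15) vs O (period 2, group 16): the stated order contradicts the simple trend.
(C) He (period 1, group 18) vs Bi (period 6, group 15): the stated order agrees with the simple trend.
The exception is (B): pairing an electron in O's 2p⁴ costs repulsion energy, so O ionizes more easily than half-filled N (2p³).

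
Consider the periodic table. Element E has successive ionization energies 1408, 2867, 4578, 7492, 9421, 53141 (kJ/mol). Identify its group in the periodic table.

Group 15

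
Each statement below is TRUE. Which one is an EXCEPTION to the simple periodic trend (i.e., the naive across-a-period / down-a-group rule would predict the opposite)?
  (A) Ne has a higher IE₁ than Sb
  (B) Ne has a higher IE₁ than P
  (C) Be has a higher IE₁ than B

The general trend: IE₁ increases across a period and decreases down a group.
(A) Ne (period 2, group 18) vs Sb (period 5, group 15): the stated order agrees with the simple trend.
(B) Ne (period 2, group 18) vs P (period 3, group 15): the stated order agrees with the simple trend.
(C) Be (period 2, group 2) vs B (period 2, group 13): the stated order contradicts the simple trend.
The exception is (C): removing B's lone 2p electron is easier than breaking Be's filled 2s².

(C)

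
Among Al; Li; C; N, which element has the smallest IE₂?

IE_2 is the cost of taking one more electron from the +1 cation: Al⁺ still has 2 valence electrons; Li⁺ is the bare [He] core; C⁺ still has 3 valence electrons; N⁺ still has 4 valence electrons.
Breaking into a closed-shell core is much more expensive than removing a leftover valence electron — Li has the largest IE_2 here.
Valence configurations: Al⁺ [Ne]3s², C⁺ [He]2s²2p¹, N⁺ [He]2s²2p².
The numbers (kJ/mol): Al 1817, Li 7298, C 2353, N 2856.
Putting it together, IE_2: Al < C < N < Li.

Al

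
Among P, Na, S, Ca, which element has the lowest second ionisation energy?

IE_2 is the cost of taking one more electron from the +1 cation: P⁺ still has 4 valence electrons; Na⁺ is the bare [Ne] core; S⁺ still has 5 valence electrons; Ca⁺ still has 1 valence electron.
Core electrons are held far more tightly than valence electrons, so Na tops the IE_2 order.
Valence configurations: P⁺ [Ne]3s²3p², S⁺ [Ne]3s²3p³, Ca⁺ [Ar]4s¹.
Approximate IE_2 values (kJ/mol): P 1907, Na 4562, S 2252, Ca 1145.
Overall IE_2 order: Ca < P < S < Na.

Ca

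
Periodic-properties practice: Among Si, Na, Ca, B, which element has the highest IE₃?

Na

After 2 electrons have been removed, what remains? Si²⁺ still has 2 valence electrons; Na²⁺ is already 1 electron into the core; Ca²⁺ is the bare [Ar] core; B²⁺ still has 1 valence electron.
Core electrons are held far more tightly than valence electrons, so Ca and Na top the IE_3 order.
Valence configurations: Si²⁺ [Ne]3s², B²⁺ [He]2s¹.
Approximate IE_3 values (kJ/mol): Si 3232, Na 6910, Ca 4912, B 3660.
Overall IE_3 order: Si < B < Ca < Na.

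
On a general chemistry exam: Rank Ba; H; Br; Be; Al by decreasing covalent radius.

Across a period the added protons contract the valence shell; down a group each new principal shell makes the atom larger.
These span different periods and groups, so the two trends combine.
Be > H: the two effects oppose for this pair; the down-group effect wins (102 vs 32 pm).
Br > Be: period and group pull opposite ways; the down-group shift dominates (114 vs 102 pm).
Al > Br: period and group pull opposite ways; the across-period shift dominates (126 vs 114 pm).
Ba > Al: relative to Al, both the across-period and down-group shifts push Ba's atomic radius up.
Approximate values (pm): H 32, Be 102, Al 126, Br 114, Ba 196.
So from largest to smallest: Ba > Al > Br > Be > H.

Ba, Al, Br, Be, H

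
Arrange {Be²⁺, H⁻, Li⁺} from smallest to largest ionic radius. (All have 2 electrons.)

Be²⁺ < Li⁺ < H⁻

All of these have 2 electrons, so size is governed by nuclear charge alone: the more protons, the stronger the pull on the same electron cloud, and the smaller the ion.
Nuclear charges: Be²⁺ (Z=4), Li⁺ (Z=3), H⁻ (Z=1).
Smallest to largest: Be²⁺ < Li⁺ < H⁻.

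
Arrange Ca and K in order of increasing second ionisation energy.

The second ionization energy removes an electron from the +1 ion. For each element: Ca⁺ still has 1 valence electron; K⁺ is the bare [Ar] core.
Pulling an electron out of a noble-gas core costs far more than removing a remaining valence electron, so K sits at the high end of IE_2.
The numbers (kJ/mol): Ca 1145, K 3052.
So the second ionization energies run Ca < K.

Ca, K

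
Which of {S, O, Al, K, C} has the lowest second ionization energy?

After 1 electron has been removed, what remains? S⁺ still has 5 valence electrons; O⁺ still has 5 valence electrons; Al⁺ still has 2 valence electrons; K⁺ is the bare [Ar] core; C⁺ still has 3 valence electrons.
Usually core removal costs more than valence removal, but here the competition is close: a tightly held n=2 valence electron can cost more to remove than an n=3 core electron, so the actual values have to decide it.
Valence configurations: S⁺ [Ne]3s²3p³, O⁺ [He]2s²2p³, Al⁺ [Ne]3s², C⁺ [He]2s²2p¹.
Tabulated IE_2 (kJ/mol): S 2252, O 3388, Al 1817, K 3052, C 2353.
Overall IE_2 order: Al < S < C < K < O.

Al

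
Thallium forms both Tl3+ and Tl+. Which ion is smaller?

Tl3+

Both ions have Z = 81 protons, but Tl3+ has lost more electrons, so its remaining electrons feel a larger effective nuclear charge per electron and are pulled in more tightly.
Higher positive charge → smaller ion, so Tl+ > Tl3+.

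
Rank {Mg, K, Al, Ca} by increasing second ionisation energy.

Ca, Mg, Al, K

After 1 electron has been removed, what remains? Mg⁺ still has 1 valence electron; K⁺ is the bare [Ar] core; Al⁺ still has 2 valence electrons; Ca⁺ still has 1 valence electron.
Pulling an electron out of a noble-gas core costs far more than removing a remaining valence electron, so K sits at the high end of IE_2.
Valence configurations: Mg⁺ [Ne]3s¹, Al⁺ [Ne]3s², Ca⁺ [Ar]4s¹.
The numbers (kJ/mol): Mg 1451, K 3052, Al 1817, Ca 1145.
Putting it together, IE_2: Ca < Mg < Al < K.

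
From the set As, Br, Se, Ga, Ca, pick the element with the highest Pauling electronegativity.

EN rises left→right (higher Z_eff, smaller atoms) and falls top→bottom (larger, more shielded atoms).
All lie in period 4, so electronegativity increases left to right.
The highest Pauling electronegativity among these belongs to Br.

Br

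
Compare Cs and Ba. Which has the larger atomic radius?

Cs

Cs is in period 6, group 1; Ba is in period 6, group 2.
Across a period the added protons contract the valence shell; down a group each new principal shell makes the atom larger.
All lie in period 6, so atomic radius increases right to left.
So Cs has the larger atomic radius (Cs > Ba).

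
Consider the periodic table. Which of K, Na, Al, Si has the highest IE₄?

The fourth ionization energy removes an electron from the +3 ion. For each element: K³⁺ is already 2 electrons into the core; Na³⁺ is already 2 electrons into the core; Al³⁺ is the bare [Ne] core; Si³⁺ still has 1 valence electron.
Breaking into a closed-shell core is much more expensive than removing a leftover valence electron — K, Na and Al have the largest IE_4 here.
The numbers (kJ/mol): K 5877, Na 9543, Al 11577, Si 4356.
Overall IE_4 order: Si < K < Na < Al.

Al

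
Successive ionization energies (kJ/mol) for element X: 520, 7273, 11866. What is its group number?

Group 1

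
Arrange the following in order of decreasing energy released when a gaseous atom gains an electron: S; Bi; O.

S > O > Bi

EA tends to increase across a period and decrease down a group, though the pattern is less regular than for IE or radius.
Here both period and group differ, so the two effects have to be weighed against each other.
O > Bi: both effects reinforce here, so O is clearly the higher of the two.
S > O: this pair runs against the simple trend — see the exception note.
Note the exception: S has a higher electron affinity than O, contrary to the simple trend — the compact 2p subshell of O repels the added electron more than S's larger 3p does.
For reference (kJ/mol): O 141, S 200, Bi 91.
So from highest to lowest: S > O > Bi.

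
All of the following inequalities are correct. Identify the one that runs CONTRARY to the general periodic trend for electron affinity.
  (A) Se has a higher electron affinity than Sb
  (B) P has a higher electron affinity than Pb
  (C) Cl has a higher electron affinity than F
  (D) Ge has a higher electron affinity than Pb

(C)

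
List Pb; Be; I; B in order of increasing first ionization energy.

Be is in period 2, group 2; B is in period 2, group 13; I is in period 5, group 17; Pb is in period 6, group 14.
Removing the outermost electron gets harder across a period and easier down a group.
These span different periods and groups, so the two trends combine.
B > Pb: the two effects oppose for this pair; the down-group effect wins (801 vs 716 kJ/mol).
Be > B: this pair runs against the simple trend — see the exception note.
I > Be: period and group pull opposite ways; the across-period shift dominates (1008 vs 900 kJ/mol).
Note the exception: Be has a higher first ionization energy than B, contrary to the simple trend — removing B's lone 2p electron is easier than breaking Be's filled 2s².
For reference (kJ/mol): Be 900, B 801, I 1008, Pb 716.
So from lowest to highest: Pb < B < Be < I.

Pb < B < Be < I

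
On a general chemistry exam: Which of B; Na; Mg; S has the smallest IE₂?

Mg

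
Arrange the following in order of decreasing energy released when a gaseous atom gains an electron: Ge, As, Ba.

Ge, As, Ba

Ge is in period 4, group 14; As is in period 4, group 15; Ba is in period 6, group 2.
Atoms with high Z_eff and room in the valence shell (especially the halogens) have the most exothermic electron affinities.
These span different periods and groups, so the two trends combine.
As > Ba: both effects reinforce here, so As is clearly the higher of the two.
Ge > As: this pair runs against the simple trend — see the exception note.
Note the exception: Ge has a higher electron affinity than As, contrary to the simple trend — adding an electron to As's half-filled 4p³ is unfavourable, so Ge (4p²) has the more exothermic EA.
Tabulated electron affinity (kJ/mol): Ge 119, As 78, Ba 14.
So from highest to lowest: Ge > As > Ba.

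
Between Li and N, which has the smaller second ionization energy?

N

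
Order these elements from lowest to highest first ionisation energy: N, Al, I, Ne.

Al < I < N < Ne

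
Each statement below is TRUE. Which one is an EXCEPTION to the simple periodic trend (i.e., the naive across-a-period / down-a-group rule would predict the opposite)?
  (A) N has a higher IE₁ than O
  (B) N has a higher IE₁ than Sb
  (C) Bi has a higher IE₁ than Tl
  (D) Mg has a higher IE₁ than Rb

The general trend: IE₁ increases across a period and decreases down a group.
(A) N (period 2, group 15) vs O (period 2, group 16): the stated order contradicts the simple trend.
(B) N (period 2, group 15) vs Sb (period 5, group 15): the stated order agrees with the simple trend.
(C) Bi (period 6, group 15) vs Tl (period 6, group 13): the stated order agrees with the simple trend.
(D) Mg (period 3, group 2) vs Rb (period 5, group 1): the stated order agrees with the simple trend.
The exception is (A): pairing an electron in O's 2p⁴ costs repulsion energy, so O ionizes more easily than half-filled N (2p³).

(A)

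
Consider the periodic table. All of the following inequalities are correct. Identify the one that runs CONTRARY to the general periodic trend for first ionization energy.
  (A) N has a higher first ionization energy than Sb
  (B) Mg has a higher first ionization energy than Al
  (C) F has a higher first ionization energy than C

(B)

The general trend: first ionization energy increases across a period and decreases down a group.
(A) N (period 2, group 15) vs Sb (period 5, group 15): the stated order agrees with the simple trend.
(B) Mg (period 3, group 2) vs Al (period 3, group 13): the stated order contradicts the simple trend.
(C) F (period 2, group 17) vs C (period 2, group 14): the stated order agrees with the simple trend.
The exception is (B): Al's single 3p electron is easier to remove than one from Mg's filled 3s².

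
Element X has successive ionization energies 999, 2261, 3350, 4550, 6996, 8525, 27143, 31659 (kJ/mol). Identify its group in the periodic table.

Look for the largest jump between consecutive ionization energies: IE7/IE6 ≈ 3.2, far larger than any earlier ratio.
That jump marks the point where a core electron is being removed. So the atom has 6 valence electrons.
A main-group element with 6 valence electrons is in group 16.

Group 16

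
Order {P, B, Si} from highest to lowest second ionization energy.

B, P, Si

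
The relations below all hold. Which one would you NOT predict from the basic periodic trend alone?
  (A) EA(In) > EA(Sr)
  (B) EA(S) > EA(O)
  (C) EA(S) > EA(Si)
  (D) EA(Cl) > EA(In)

The general trend: electron affinity increases across a period and decreases down a group.
(A) In (period 5, group 13) vs Sr (period 5, group 2): the stated order agrees with the simple trend.
(B) S (period 3, group 16) vs O (period 2, group 16): the stated order contradicts the simple trend.
(C) S (period 3, group 16) vs Si (period 3, group 14): the stated order agrees with the simple trend.
(D) Cl (period 3, group 17) vs In (period 5, group 13): the stated order agrees with the simple trend.
The exception is (B): the compact 2p subshell of O repels the added electron more than S's larger 3p does.

(B)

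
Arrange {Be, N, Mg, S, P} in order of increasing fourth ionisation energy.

S < P < N < Mg < Be

Consider each +3 ion: Be³⁺ is already 1 electron into the core; N³⁺ still has 2 valence electrons; Mg³⁺ is already 1 electron into the core; S³⁺ still has 3 valence electrons; P³⁺ still has 2 valence electrons.
Pulling an electron out of a noble-gas core costs far more than removing a remaining valence electron, so Mg and Be sit at the high end of IE_4.
Valence configurations: N³⁺ [He]2s², S³⁺ [Ne]3s²3p¹, P³⁺ [Ne]3s².
S³⁺ loses a lone 3p electron whereas P³⁺ must break into a filled 3s² pair, so IE_4(P) > IE_4(S) even though S has the higher nuclear charge.
Approximate IE_4 values (kJ/mol): Be 21007, N 7475, Mg 10543, S 4556, P 4964.
Hence IE_4: S < P < N < Mg < Be.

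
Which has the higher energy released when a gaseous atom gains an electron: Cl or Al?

Al is in period 3, group 13; Cl is in period 3, group 17.
Electron affinity generally becomes more exothermic across a period toward the halogens and less exothermic down a group.
All lie in period 3, so electron affinity increases left to right.
So Cl has the higher energy released when a gaseous atom gains an electron (Cl > Al).

Cl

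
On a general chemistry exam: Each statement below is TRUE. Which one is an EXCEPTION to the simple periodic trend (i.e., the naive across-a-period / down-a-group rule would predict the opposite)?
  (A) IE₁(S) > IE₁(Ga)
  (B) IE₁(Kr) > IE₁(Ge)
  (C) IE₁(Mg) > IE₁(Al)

The general trend: first ionisation energy increases across a period and decreases down a group.
(A) S (period 3, group 16) vs Ga (period 4, group 13): the stated order agrees with the simple trend.
(B) Kr (period 4, group 18) vs Ge (period 4, group 14): the stated order agrees with the simple trend.
(C) Mg (period 3, group 2) vs Al (period 3, group 13): the stated order contradicts the simple trend.
The exception is (C): Al's single 3p electron is easier to remove than one from Mg's filled 3s².

(C)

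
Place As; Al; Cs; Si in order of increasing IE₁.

Al is in period 3, group 13; Si is in period 3, group 14; As is in period 4, group 15; Cs is in period 6, group 1.
IE₁ increases left→right with effective nuclear charge and decreases top→bottom as the valence shell moves farther out.
Here both period and group differ, so the two effects have to be weighed against each other.
Al > Cs: relative to Cs, both the across-period and down-group shifts push Al's first ionization energy up.
Si > Al: both are in period 3; the period trend gives Si the larger value.
As > Si: period and group pull opposite ways; the across-period shift dominates (947 vs 786 kJ/mol).
Approximate values (kJ/mol): Al 578, Si 786, As 947, Cs 376.
So from lowest to highest: Cs < Al < Si < As.

Cs < Al < Si < As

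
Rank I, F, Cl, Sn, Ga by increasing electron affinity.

Ga < Sn < I < F < Cl

EA tends to increase across a period and decrease down a group, though the pattern is less regular than for IE or radius.
These span different periods and groups, so the two trends combine.
Sn > Ga: the two effects oppose for this pair; the across-period effect wins (107 vs 29 kJ/mol).
I > Sn: both are in period 5; the period trend gives I the larger value.
F > I: F sits above I in group 17, so the down-group effect alone puts F higher.
Cl > F: this pair runs against the simple trend — see the exception note.
Note the exception: Cl has a higher electron affinity than F, contrary to the simple trend — F's small 2p subshell makes the incoming electron feel strong e⁻–e⁻ repulsion, so Cl actually releases more energy on gaining an electron.
For reference (kJ/mol): F 328, Cl 349, Ga 29, Sn 107, I 295.
So from lowest to highest: Ga < Sn < I < F < Cl.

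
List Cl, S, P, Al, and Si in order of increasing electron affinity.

Al < P < Si < S < Cl

Atoms with high Z_eff and room in the valence shell (especially the halogens) have the most exothermic electron affinities.
All lie in period 3; the across-period trend (electron affinity increases left to right) applies, with the exception below.
Note the exception: Si has a higher electron affinity than P, contrary to the simple trend — adding an electron to P's half-filled 3p³ is unfavourable, so Si (3p²) has the more exothermic EA.
For reference (kJ/mol): Al 42, Si 134, P 72, S 200, Cl 349.
So from lowest to highest: Al < P < Si < S < Cl.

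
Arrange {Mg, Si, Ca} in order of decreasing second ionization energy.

Consider each +1 ion: Mg⁺ still has 1 valence electron; Si⁺ still has 3 valence electrons; Ca⁺ still has 1 valence electron.
All are still removing valence electrons, so compare the +1 ions as you would atoms: IE_2 generally rises across a period (higher Z_eff) and falls down a group (larger shell), subject to the usual subshell exceptions.
Valence configurations: Mg⁺ [Ne]3s¹, Si⁺ [Ne]3s²3p¹, Ca⁺ [Ar]4s¹.
The numbers (kJ/mol): Mg 1451, Si 1577, Ca 1145.
Hence IE_2: Ca < Mg < Si.

Si, Mg, Ca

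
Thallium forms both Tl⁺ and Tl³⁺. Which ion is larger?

Tl⁺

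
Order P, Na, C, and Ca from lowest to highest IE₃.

After 2 electrons have been removed, what remains? P²⁺ still has 3 valence electrons; Na²⁺ is already 1 electron into the core; C²⁺ still has 2 valence electrons; Ca²⁺ is the bare [Ar] core.
Pulling an electron out of a noble-gas core costs far more than removing a remaining valence electron, so Ca and Na sit at the high end of IE_3.
Valence configurations: P²⁺ [Ne]3s²3p¹, C²⁺ [He]2s².
Tabulated IE_3 (kJ/mol): P 2914, Na 6910, C 4620, Ca 4912.
Putting it together, IE_3: P < C < Ca < Na.

P < C < Ca < Na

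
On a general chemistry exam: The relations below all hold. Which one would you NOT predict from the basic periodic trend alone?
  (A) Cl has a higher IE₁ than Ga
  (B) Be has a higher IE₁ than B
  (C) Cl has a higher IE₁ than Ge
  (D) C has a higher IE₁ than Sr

(B)

The general trend: IE₁ increases across a period and decreases down a group.
(A) Cl (period 3, group 17) vs Ga (period 4, group 13): the stated order agrees with the simple trend.
(B) Be (period 2, group 2) vs B (period 2, group 13): the stated order contradicts the simple trend.
(C) Cl (period 3, group 17) vs Ge (period 4, group 14): the stated order agrees with the simple trend.
(D) C (period 2, group 14) vs Sr (period 5, group 2): the stated order agrees with the simple trend.
The exception is (B): removing B's lone 2p electron is easier than breaking Be's filled 2s².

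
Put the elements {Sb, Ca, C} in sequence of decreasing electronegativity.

C is in period 2, group 14; Ca is in period 4, group 2; Sb is in period 5, group 15.
Smaller atoms with higher effective nuclear charge are more electronegative.
These span different periods and groups, so the two trends combine.
Sb > Ca: the two effects oppose for this pair; the across-period effect wins (2.05 vs 1.00).
C > Sb: period and group pull opposite ways; the down-group shift dominates (2.55 vs 2.05).
Approximate values (Pauling): C 2.55, Ca 1.00, Sb 2.05.
So from highest to lowest: C > Sb > Ca.

C > Sb > Ca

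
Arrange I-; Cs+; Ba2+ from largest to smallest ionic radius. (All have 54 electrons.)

I- > Cs+ > Ba2+

All of these have 54 electrons, so size is governed by nuclear charge alone: the more protons, the stronger the pull on the same electron cloud, and the smaller the ion.
Nuclear charges: Ba2+ (Z=56), Cs+ (Z=55), I- (Z=53).
Largest to smallest: I- > Cs+ > Ba2+.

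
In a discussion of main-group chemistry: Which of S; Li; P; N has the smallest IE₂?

P

Consider each +1 ion: S⁺ still has 5 valence electrons; Li⁺ is the bare [He] core; P⁺ still has 4 valence electrons; N⁺ still has 4 valence electrons.
Breaking into a closed-shell core is much more expensive than removing a leftover valence electron — Li has the largest IE_2 here.
Valence configurations: S⁺ [Ne]3s²3p³, P⁺ [Ne]3s²3p², N⁺ [He]2s²2p².
The numbers (kJ/mol): S 2252, Li 7298, P 1907, N 2856.
Hence IE_2: P < S < N < Li.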